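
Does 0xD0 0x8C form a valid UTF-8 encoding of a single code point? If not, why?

Leading byte 0xD0 = 11010000 → 2-byte form.
Continuation bytes 0x8C=10001100 all match 10xxxxxx.
Decoded value 0x40C is ≥ 0x80 (shortest form) and not a surrogate.

valid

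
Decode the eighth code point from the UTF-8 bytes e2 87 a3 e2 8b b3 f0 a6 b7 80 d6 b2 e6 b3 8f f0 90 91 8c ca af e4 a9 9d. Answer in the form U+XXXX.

U+4A5D

Offset 0: leading byte 0xE2 = 11100010 → 3-byte char #1 = E2 87 A3.
Offset 3: leading byte 0xE2 = 11100010 → 3-byte char #2 = E2 8B B3.
Offset 6: leading byte 0xF0 = 11110000 → 4-byte char #3 = F0 A6 B7 80.
Offset 10: leading byte 0xD6 = 11010110 → 2-byte char #4 = D6 B2.
Offset 12: leading byte 0xE6 = 11100110 → 3-byte char #5 = E6 B3 8F.
Offset 15: leading byte 0xF0 = 11110000 → 4-byte char #6 = F0 90 91 8C.
Offset 19: leading byte 0xCA = 11001010 → 2-byte char #7 = CA AF.
Offset 21: leading byte 0xE4 = 11100100 → 3-byte char #8 = E4 A9 9D.
Leading byte 0xE4 = 11100100 matches 1110xxxx → 3-byte sequence.
Byte 1: 0xE4 = 11100100, payload 0100 (4 bits).
Byte 2: 0xA9 = 10101001 (10xxxxxx ✓), payload 101001.
Byte 3: 0x9D = 10011101 (10xxxxxx ✓), payload 011101.
Concatenate: 0100101001011101 = 0x4A5D (16 bits → U+4A5D).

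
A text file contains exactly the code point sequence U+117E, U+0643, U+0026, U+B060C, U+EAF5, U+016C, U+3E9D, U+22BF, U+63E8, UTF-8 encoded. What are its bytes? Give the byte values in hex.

E1 85 BE D9 83 26 F2 B0 98 8C EE AB B5 C5 AC E3 BA 9D E2 8A BF E6 8F A8

U+117E: 3-byte form → E1 85 BE.
U+0643: 2-byte form → D9 83.
U+0026: 1-byte form → 26.
U+B060C: 4-byte form → F2 B0 98 8C.
U+EAF5: 3-byte form → EE AB B5.
U+016C: 2-byte form → C5 AC.
U+3E9D: 3-byte form → E3 BA 9D.
U+22BF: 3-byte form → E2 8A BF.
U+63E8: 3-byte form → E6 8F A8.
Concatenated (24 bytes): E1 85 BE D9 83 26 F2 B0 98 8C EE AB B5 C5 AC E3 BA 9D E2 8A BF E6 8F A8.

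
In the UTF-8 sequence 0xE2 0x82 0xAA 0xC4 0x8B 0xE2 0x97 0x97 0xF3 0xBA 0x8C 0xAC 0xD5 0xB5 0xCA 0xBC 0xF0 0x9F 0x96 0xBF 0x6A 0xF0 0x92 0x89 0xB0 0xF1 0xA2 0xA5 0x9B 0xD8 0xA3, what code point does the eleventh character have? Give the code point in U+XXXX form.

Offset 0: leading byte 0xE2 = 11100010 → 3-byte char #1 = E2 82 AA.
Offset 3: leading byte 0xC4 = 11000100 → 2-byte char #2 = C4 8B.
Offset 5: leading byte 0xE2 = 11100010 → 3-byte char #3 = E2 97 97.
Offset 8: leading byte 0xF3 = 11110011 → 4-byte char #4 = F3 BA 8C AC.
Offset 12: leading byte 0xD5 = 11010101 → 2-byte char #5 = D5 B5.
Offset 14: leading byte 0xCA = 11001010 → 2-byte char #6 = CA BC.
Offset 16: leading byte 0xF0 = 11110000 → 4-byte char #7 = F0 9F 96 BF.
Offset 20: leading byte 0x6A = 01101010 → 1-byte char #8 = 6A.
Offset 21: leading byte 0xF0 = 11110000 → 4-byte char #9 = F0 92 89 B0.
Offset 25: leading byte 0xF1 = 11110001 → 4-byte char #10 = F1 A2 A5 9B.
Offset 29: leading byte 0xD8 = 11011000 → 2-byte char #11 = D8 A3.
Leading byte 0xD8 = 11011000 matches 110xxxxx → 2-byte sequence.
Byte 1: 0xD8 = 11011000, payload 11000 (5 bits).
Byte 2: 0xA3 = 10100011 (10xxxxxx ✓), payload 100011.
Concatenate: 11000100011 = 0x623 (11 bits → U+0623).

U+0623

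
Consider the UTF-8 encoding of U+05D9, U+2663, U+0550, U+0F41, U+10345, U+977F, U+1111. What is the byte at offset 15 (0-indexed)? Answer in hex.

0x9D

U+05D9 → 2-byte form D7 99 at offsets 0–1.
U+2663 → 3-byte form E2 99 A3 at offsets 2–4.
U+0550 → 2-byte form D5 90 at offsets 5–6.
U+0F41 → 3-byte form E0 BD 81 at offsets 7–9.
U+10345 → 4-byte form F0 90 8D 85 at offsets 10–13.
U+977F → 3-byte form E9 9D BF at offsets 14–16.
Offset 15 falls in char 6's range; it's byte 2 of E9 9D BF = 0x9D.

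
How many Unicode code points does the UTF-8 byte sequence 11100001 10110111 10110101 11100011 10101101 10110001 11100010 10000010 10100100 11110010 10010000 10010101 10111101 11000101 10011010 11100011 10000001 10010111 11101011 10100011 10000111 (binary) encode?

7

Byte at offset 0: 0xE1 = 11100001 → 3-byte char (#1). Advance 3.
Byte at offset 3: 0xE3 = 11100011 → 3-byte char (#2). Advance 3.
Byte at offset 6: 0xE2 = 11100010 → 3-byte char (#3). Advance 3.
Byte at offset 9: 0xF2 = 11110010 → 4-byte char (#4). Advance 4.
Byte at offset 13: 0xC5 = 11000101 → 2-byte char (#5). Advance 2.
Byte at offset 15: 0xE3 = 11100011 → 3-byte char (#6). Advance 3.
Byte at offset 18: 0xEB = 11101011 → 3-byte char (#7). Advance 3.
Reached end at offset 21 after 7 code points.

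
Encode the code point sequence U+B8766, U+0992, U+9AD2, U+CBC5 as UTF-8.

U+B8766: 4-byte form → F2 B8 9D A6.
U+0992: 3-byte form → E0 A6 92.
U+9AD2: 3-byte form → E9 AB 92.
U+CBC5: 3-byte form → EC AF 85.
Concatenated (13 bytes): F2 B8 9D A6 E0 A6 92 E9 AB 92 EC AF 85.

F2 B8 9D A6 E0 A6 92 E9 AB 92 EC AF 85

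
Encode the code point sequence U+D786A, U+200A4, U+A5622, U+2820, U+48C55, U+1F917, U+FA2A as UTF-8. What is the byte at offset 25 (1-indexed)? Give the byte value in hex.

0xA8

1-indexed offset 25 is 0-indexed offset 24.
U+D786A → 4-byte form F3 97 A1 AA at offsets 0–3.
U+200A4 → 4-byte form F0 A0 82 A4 at offsets 4–7.
U+A5622 → 4-byte form F2 A5 98 A2 at offsets 8–11.
U+2820 → 3-byte form E2 A0 A0 at offsets 12–14.
U+48C55 → 4-byte form F1 88 B1 95 at offsets 15–18.
U+1F917 → 4-byte form F0 9F A4 97 at offsets 19–22.
U+FA2A → 3-byte form EF A8 AA at offsets 23–25.
Offset 24 falls in char 7's range; it's byte 2 of EF A8 AA = 0xA8.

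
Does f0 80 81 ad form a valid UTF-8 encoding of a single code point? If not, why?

invalid (overlong encoding)

Leading byte 0xF0 = 11110000 → 4-byte form.
Continuation bytes all match 10xxxxxx. Payload decodes to 0x6D.
But 0x6D < 0x10000, the minimum for a 4-byte sequence — this is an overlong encoding.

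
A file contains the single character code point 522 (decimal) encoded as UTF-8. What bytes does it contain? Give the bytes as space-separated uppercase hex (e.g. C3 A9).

C8 8A

U+020A = 0x20A = 522 decimal. In range U+0080–U+07FF → 2-byte form: 110xxxxx 10xxxxxx.
Binary (11 bits): 01000001010.
Split 5+6: 01000 | 001010.
Byte 1: 11001000 = 0xC8.
Byte 2: 10001010 = 0x8A.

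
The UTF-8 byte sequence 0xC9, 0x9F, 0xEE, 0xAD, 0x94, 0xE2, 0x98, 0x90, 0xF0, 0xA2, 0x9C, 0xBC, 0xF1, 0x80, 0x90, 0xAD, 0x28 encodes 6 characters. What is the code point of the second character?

U+EB54

Offset 0: leading byte 0xC9 = 11001001 → 2-byte char #1 = C9 9F.
Offset 2: leading byte 0xEE = 11101110 → 3-byte char #2 = EE AD 94.
Leading byte 0xEE = 11101110 matches 1110xxxx → 3-byte sequence.
Byte 1: 0xEE = 11101110, payload 1110 (4 bits).
Byte 2: 0xAD = 10101101 (10xxxxxx ✓), payload 101101.
Byte 3: 0x94 = 10010100 (10xxxxxx ✓), payload 010100.
Concatenate: 1110101101010100 = 0xEB54 (16 bits → U+EB54).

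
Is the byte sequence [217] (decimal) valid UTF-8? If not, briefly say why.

invalid (sequence truncated)

Leading byte 0xD9 = 11011001 → 2-byte form, but only 1 byte is present.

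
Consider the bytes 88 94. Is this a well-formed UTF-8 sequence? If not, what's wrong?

invalid (continuation byte with no leading byte)

Byte 0x88 = 10001000 has the form 10xxxxxx — a continuation byte — but there is no preceding leading byte.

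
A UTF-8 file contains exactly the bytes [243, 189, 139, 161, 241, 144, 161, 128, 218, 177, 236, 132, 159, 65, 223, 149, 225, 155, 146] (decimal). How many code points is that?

7

Byte at offset 0: 0xF3 = 11110011 → 4-byte char (#1). Advance 4.
Byte at offset 4: 0xF1 = 11110001 → 4-byte char (#2). Advance 4.
Byte at offset 8: 0xDA = 11011010 → 2-byte char (#3). Advance 2.
Byte at offset 10: 0xEC = 11101100 → 3-byte char (#4). Advance 3.
Byte at offset 13: 0x41 = 01000001 → 1-byte char (#5). Advance 1.
Byte at offset 14: 0xDF = 11011111 → 2-byte char (#6). Advance 2.
Byte at offset 16: 0xE1 = 11100001 → 3-byte char (#7). Advance 3.
Reached end at offset 19 after 7 code points.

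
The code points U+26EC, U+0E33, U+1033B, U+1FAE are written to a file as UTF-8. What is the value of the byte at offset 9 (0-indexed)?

0xBB

U+26EC → 3-byte form E2 9B AC at offsets 0–2.
U+0E33 → 3-byte form E0 B8 B3 at offsets 3–5.
U+1033B → 4-byte form F0 90 8C BB at offsets 6–9.
Offset 9 falls in char 3's range; it's byte 4 of F0 90 8C BB = 0xBB.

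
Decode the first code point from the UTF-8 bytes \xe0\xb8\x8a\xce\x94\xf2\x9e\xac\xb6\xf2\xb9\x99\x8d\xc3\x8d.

Offset 0: leading byte 0xE0 = 11100000 → 3-byte char #1 = E0 B8 8A.
Leading byte 0xE0 = 11100000 matches 1110xxxx → 3-byte sequence.
Byte 1: 0xE0 = 11100000, payload 0000 (4 bits).
Byte 2: 0xB8 = 10111000 (10xxxxxx ✓), payload 111000.
Byte 3: 0x8A = 10001010 (10xxxxxx ✓), payload 001010.
Concatenate: 0000111000001010 = 0xE0A (16 bits → U+0E0A).

U+0E0A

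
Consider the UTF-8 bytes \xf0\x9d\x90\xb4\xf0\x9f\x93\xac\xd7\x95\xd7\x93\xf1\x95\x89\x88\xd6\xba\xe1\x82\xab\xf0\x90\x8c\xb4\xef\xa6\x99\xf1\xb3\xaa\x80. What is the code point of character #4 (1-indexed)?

U+05D3

Offset 0: leading byte 0xF0 = 11110000 → 4-byte char #1 = F0 9D 90 B4.
Offset 4: leading byte 0xF0 = 11110000 → 4-byte char #2 = F0 9F 93 AC.
Offset 8: leading byte 0xD7 = 11010111 → 2-byte char #3 = D7 95.
Offset 10: leading byte 0xD7 = 11010111 → 2-byte char #4 = D7 93.
Leading byte 0xD7 = 11010111 matches 110xxxxx → 2-byte sequence.
Byte 1: 0xD7 = 11010111, payload 10111 (5 bits).
Byte 2: 0x93 = 10010011 (10xxxxxx ✓), payload 010011.
Concatenate: 10111010011 = 0x5D3 (11 bits → U+05D3).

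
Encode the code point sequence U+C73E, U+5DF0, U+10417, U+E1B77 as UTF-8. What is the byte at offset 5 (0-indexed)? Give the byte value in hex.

0xB0

U+C73E → 3-byte form EC 9C BE at offsets 0–2.
U+5DF0 → 3-byte form E5 B7 B0 at offsets 3–5.
Offset 5 falls in char 2's range; it's byte 3 of E5 B7 B0 = 0xB0.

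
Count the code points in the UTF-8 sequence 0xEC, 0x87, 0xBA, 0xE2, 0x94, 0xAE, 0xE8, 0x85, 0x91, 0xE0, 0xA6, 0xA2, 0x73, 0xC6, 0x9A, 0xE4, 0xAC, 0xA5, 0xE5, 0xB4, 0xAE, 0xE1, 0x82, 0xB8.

Byte at offset 0: 0xEC = 11101100 → 3-byte char (#1). Advance 3.
Byte at offset 3: 0xE2 = 11100010 → 3-byte char (#2). Advance 3.
Byte at offset 6: 0xE8 = 11101000 → 3-byte char (#3). Advance 3.
Byte at offset 9: 0xE0 = 11100000 → 3-byte char (#4). Advance 3.
Byte at offset 12: 0x73 = 01110011 → 1-byte char (#5). Advance 1.
Byte at offset 13: 0xC6 = 11000110 → 2-byte char (#6). Advance 2.
Byte at offset 15: 0xE4 = 11100100 → 3-byte char (#7). Advance 3.
Byte at offset 18: 0xE5 = 11100101 → 3-byte char (#8). Advance 3.
Byte at offset 21: 0xE1 = 11100001 → 3-byte char (#9). Advance 3.
Reached end at offset 24 after 9 code points.

9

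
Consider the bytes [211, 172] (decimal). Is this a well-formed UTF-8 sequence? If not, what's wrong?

valid

Leading byte 0xD3 = 11010011 → 2-byte form.
Continuation bytes 0xAC=10101100 all match 10xxxxxx.
Decoded value 0x4EC is ≥ 0x80 (shortest form) and not a surrogate.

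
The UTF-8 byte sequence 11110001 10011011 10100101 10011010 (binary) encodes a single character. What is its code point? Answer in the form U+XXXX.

U+5B95A

Leading byte 0xF1 = 11110001 matches 11110xxx → 4-byte sequence.
Byte 1: 0xF1 = 11110001, payload 001 (3 bits).
Byte 2: 0x9B = 10011011 (10xxxxxx ✓), payload 011011.
Byte 3: 0xA5 = 10100101 (10xxxxxx ✓), payload 100101.
Byte 4: 0x9A = 10011010 (10xxxxxx ✓), payload 011010.
Concatenate: 001011011100101011010 = 0x5B95A (21 bits → U+5B95A).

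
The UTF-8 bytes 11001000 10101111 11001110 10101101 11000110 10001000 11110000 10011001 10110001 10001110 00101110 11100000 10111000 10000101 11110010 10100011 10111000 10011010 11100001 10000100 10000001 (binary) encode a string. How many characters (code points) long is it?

Byte at offset 0: 0xC8 = 11001000 → 2-byte char (#1). Advance 2.
Byte at offset 2: 0xCE = 11001110 → 2-byte char (#2). Advance 2.
Byte at offset 4: 0xC6 = 11000110 → 2-byte char (#3). Advance 2.
Byte at offset 6: 0xF0 = 11110000 → 4-byte char (#4). Advance 4.
Byte at offset 10: 0x2E = 00101110 → 1-byte char (#5). Advance 1.
Byte at offset 11: 0xE0 = 11100000 → 3-byte char (#6). Advance 3.
Byte at offset 14: 0xF2 = 11110010 → 4-byte char (#7). Advance 4.
Byte at offset 18: 0xE1 = 11100001 → 3-byte char (#8). Advance 3.
Reached end at offset 21 after 8 code points.

8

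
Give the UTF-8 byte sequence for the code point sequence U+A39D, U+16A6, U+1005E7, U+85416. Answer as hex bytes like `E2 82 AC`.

U+A39D: 3-byte form → EA 8E 9D.
U+16A6: 3-byte form → E1 9A A6.
U+1005E7: 4-byte form → F4 80 97 A7.
U+85416: 4-byte form → F2 85 90 96.
Concatenated (14 bytes): EA 8E 9D E1 9A A6 F4 80 97 A7 F2 85 90 96.

EA 8E 9D E1 9A A6 F4 80 97 A7 F2 85 90 96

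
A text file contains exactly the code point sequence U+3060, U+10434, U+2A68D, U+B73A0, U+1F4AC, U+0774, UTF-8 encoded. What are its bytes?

U+3060: 3-byte form → E3 81 A0.
U+10434: 4-byte form → F0 90 90 B4.
U+2A68D: 4-byte form → F0 AA 9A 8D.
U+B73A0: 4-byte form → F2 B7 8E A0.
U+1F4AC: 4-byte form → F0 9F 92 AC.
U+0774: 2-byte form → DD B4.
Concatenated (21 bytes): E3 81 A0 F0 90 90 B4 F0 AA 9A 8D F2 B7 8E A0 F0 9F 92 AC DD B4.

E3 81 A0 F0 90 90 B4 F0 AA 9A 8D F2 B7 8E A0 F0 9F 92 AC DD B4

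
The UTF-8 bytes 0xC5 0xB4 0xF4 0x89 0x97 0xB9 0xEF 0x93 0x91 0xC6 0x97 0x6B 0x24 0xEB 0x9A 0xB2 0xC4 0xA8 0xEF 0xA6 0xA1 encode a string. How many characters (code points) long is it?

9

Byte at offset 0: 0xC5 = 11000101 → 2-byte char (#1). Advance 2.
Byte at offset 2: 0xF4 = 11110100 → 4-byte char (#2). Advance 4.
Byte at offset 6: 0xEF = 11101111 → 3-byte char (#3). Advance 3.
Byte at offset 9: 0xC6 = 11000110 → 2-byte char (#4). Advance 2.
Byte at offset 11: 0x6B = 01101011 → 1-byte char (#5). Advance 1.
Byte at offset 12: 0x24 = 00100100 → 1-byte char (#6). Advance 1.
Byte at offset 13: 0xEB = 11101011 → 3-byte char (#7). Advance 3.
Byte at offset 16: 0xC4 = 11000100 → 2-byte char (#8). Advance 2.
Byte at offset 18: 0xEF = 11101111 → 3-byte char (#9). Advance 3.
Reached end at offset 21 after 9 code points.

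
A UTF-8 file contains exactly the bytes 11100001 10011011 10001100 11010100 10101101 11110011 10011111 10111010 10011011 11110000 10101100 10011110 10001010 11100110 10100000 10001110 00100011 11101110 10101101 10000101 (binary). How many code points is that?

Byte at offset 0: 0xE1 = 11100001 → 3-byte char (#1). Advance 3.
Byte at offset 3: 0xD4 = 11010100 → 2-byte char (#2). Advance 2.
Byte at offset 5: 0xF3 = 11110011 → 4-byte char (#3). Advance 4.
Byte at offset 9: 0xF0 = 11110000 → 4-byte char (#4). Advance 4.
Byte at offset 13: 0xE6 = 11100110 → 3-byte char (#5). Advance 3.
Byte at offset 16: 0x23 = 00100011 → 1-byte char (#6). Advance 1.
Byte at offset 17: 0xEE = 11101110 → 3-byte char (#7). Advance 3.
Reached end at offset 20 after 7 code points.

7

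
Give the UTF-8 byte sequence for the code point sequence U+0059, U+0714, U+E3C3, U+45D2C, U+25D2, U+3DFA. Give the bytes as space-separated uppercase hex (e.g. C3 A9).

59 DC 94 EE 8F 83 F1 85 B4 AC E2 97 92 E3 B7 BA

U+0059: 1-byte form → 59.
U+0714: 2-byte form → DC 94.
U+E3C3: 3-byte form → EE 8F 83.
U+45D2C: 4-byte form → F1 85 B4 AC.
U+25D2: 3-byte form → E2 97 92.
U+3DFA: 3-byte form → E3 B7 BA.
Concatenated (16 bytes): 59 DC 94 EE 8F 83 F1 85 B4 AC E2 97 92 E3 B7 BA.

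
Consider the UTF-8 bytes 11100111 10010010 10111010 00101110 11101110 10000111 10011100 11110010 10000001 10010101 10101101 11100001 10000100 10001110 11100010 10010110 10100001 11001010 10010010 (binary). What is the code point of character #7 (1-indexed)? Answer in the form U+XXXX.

Offset 0: leading byte 0xE7 = 11100111 → 3-byte char #1 = E7 92 BA.
Offset 3: leading byte 0x2E = 00101110 → 1-byte char #2 = 2E.
Offset 4: leading byte 0xEE = 11101110 → 3-byte char #3 = EE 87 9C.
Offset 7: leading byte 0xF2 = 11110010 → 4-byte char #4 = F2 81 95 AD.
Offset 11: leading byte 0xE1 = 11100001 → 3-byte char #5 = E1 84 8E.
Offset 14: leading byte 0xE2 = 11100010 → 3-byte char #6 = E2 96 A1.
Offset 17: leading byte 0xCA = 11001010 → 2-byte char #7 = CA 92.
Leading byte 0xCA = 11001010 matches 110xxxxx → 2-byte sequence.
Byte 1: 0xCA = 11001010, payload 01010 (5 bits).
Byte 2: 0x92 = 10010010 (10xxxxxx ✓), payload 010010.
Concatenate: 01010010010 = 0x292 (11 bits → U+0292).

U+0292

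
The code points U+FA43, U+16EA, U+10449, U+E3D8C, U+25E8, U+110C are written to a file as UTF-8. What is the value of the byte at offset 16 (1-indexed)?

1-indexed offset 16 is 0-indexed offset 15.
U+FA43 → 3-byte form EF A9 83 at offsets 0–2.
U+16EA → 3-byte form E1 9B AA at offsets 3–5.
U+10449 → 4-byte form F0 90 91 89 at offsets 6–9.
U+E3D8C → 4-byte form F3 A3 B6 8C at offsets 10–13.
U+25E8 → 3-byte form E2 97 A8 at offsets 14–16.
Offset 15 falls in char 5's range; it's byte 2 of E2 97 A8 = 0x97.

0x97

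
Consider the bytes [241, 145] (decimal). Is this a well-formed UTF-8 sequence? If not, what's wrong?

invalid (sequence truncated)

Leading byte 0xF1 = 11110001 → 4-byte form, but only 2 bytes are present.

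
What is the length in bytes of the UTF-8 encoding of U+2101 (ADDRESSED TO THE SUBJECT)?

3

U+2101 = 0x2101. UTF-8 uses 1 byte below 0x80, 2 below 0x800, 3 below 0x10000, 4 up to 0x10FFFF. 0x2101 is in U+0800–U+FFFF → 3 bytes.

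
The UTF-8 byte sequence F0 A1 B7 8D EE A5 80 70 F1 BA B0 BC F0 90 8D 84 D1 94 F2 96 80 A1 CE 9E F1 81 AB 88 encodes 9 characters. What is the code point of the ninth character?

Offset 0: leading byte 0xF0 = 11110000 → 4-byte char #1 = F0 A1 B7 8D.
Offset 4: leading byte 0xEE = 11101110 → 3-byte char #2 = EE A5 80.
Offset 7: leading byte 0x70 = 01110000 → 1-byte char #3 = 70.
Offset 8: leading byte 0xF1 = 11110001 → 4-byte char #4 = F1 BA B0 BC.
Offset 12: leading byte 0xF0 = 11110000 → 4-byte char #5 = F0 90 8D 84.
Offset 16: leading byte 0xD1 = 11010001 → 2-byte char #6 = D1 94.
Offset 18: leading byte 0xF2 = 11110010 → 4-byte char #7 = F2 96 80 A1.
Offset 22: leading byte 0xCE = 11001110 → 2-byte char #8 = CE 9E.
Offset 24: leading byte 0xF1 = 11110001 → 4-byte char #9 = F1 81 AB 88.
Leading byte 0xF1 = 11110001 matches 11110xxx → 4-byte sequence.
Byte 1: 0xF1 = 11110001, payload 001 (3 bits).
Byte 2: 0x81 = 10000001 (10xxxxxx ✓), payload 000001.
Byte 3: 0xAB = 10101011 (10xxxxxx ✓), payload 101011.
Byte 4: 0x88 = 10001000 (10xxxxxx ✓), payload 001000.
Concatenate: 001000001101011001000 = 0x41AC8 (21 bits → U+41AC8).

U+41AC8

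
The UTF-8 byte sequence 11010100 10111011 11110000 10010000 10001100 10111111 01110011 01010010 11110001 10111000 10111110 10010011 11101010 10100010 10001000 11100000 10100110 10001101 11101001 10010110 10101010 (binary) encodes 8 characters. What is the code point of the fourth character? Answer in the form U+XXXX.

Offset 0: leading byte 0xD4 = 11010100 → 2-byte char #1 = D4 BB.
Offset 2: leading byte 0xF0 = 11110000 → 4-byte char #2 = F0 90 8C BF.
Offset 6: leading byte 0x73 = 01110011 → 1-byte char #3 = 73.
Offset 7: leading byte 0x52 = 01010010 → 1-byte char #4 = 52.
Leading byte 0x52 = 01010010 matches 0xxxxxxx → 1-byte sequence.
Byte 1: 0x52 = 01010010, payload 1010010 (7 bits).
Concatenate: 1010010 = 0x52 (7 bits → U+0052).

U+0052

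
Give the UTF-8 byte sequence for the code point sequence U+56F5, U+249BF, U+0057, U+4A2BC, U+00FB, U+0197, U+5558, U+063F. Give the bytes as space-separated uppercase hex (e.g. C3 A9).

E5 9B B5 F0 A4 A6 BF 57 F1 8A 8A BC C3 BB C6 97 E5 95 98 D8 BF

U+56F5: 3-byte form → E5 9B B5.
U+249BF: 4-byte form → F0 A4 A6 BF.
U+0057: 1-byte form → 57.
U+4A2BC: 4-byte form → F1 8A 8A BC.
U+00FB: 2-byte form → C3 BB.
U+0197: 2-byte form → C6 97.
U+5558: 3-byte form → E5 95 98.
U+063F: 2-byte form → D8 BF.
Concatenated (21 bytes): E5 9B B5 F0 A4 A6 BF 57 F1 8A 8A BC C3 BB C6 97 E5 95 98 D8 BF.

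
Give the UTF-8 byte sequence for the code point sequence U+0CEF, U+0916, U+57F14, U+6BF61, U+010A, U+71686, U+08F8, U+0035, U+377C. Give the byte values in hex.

E0 B3 AF E0 A4 96 F1 97 BC 94 F1 AB BD A1 C4 8A F1 B1 9A 86 E0 A3 B8 35 E3 9D BC

U+0CEF: 3-byte form → E0 B3 AF.
U+0916: 3-byte form → E0 A4 96.
U+57F14: 4-byte form → F1 97 BC 94.
U+6BF61: 4-byte form → F1 AB BD A1.
U+010A: 2-byte form → C4 8A.
U+71686: 4-byte form → F1 B1 9A 86.
U+08F8: 3-byte form → E0 A3 B8.
U+0035: 1-byte form → 35.
U+377C: 3-byte form → E3 9D BC.
Concatenated (27 bytes): E0 B3 AF E0 A4 96 F1 97 BC 94 F1 AB BD A1 C4 8A F1 B1 9A 86 E0 A3 B8 35 E3 9D BC.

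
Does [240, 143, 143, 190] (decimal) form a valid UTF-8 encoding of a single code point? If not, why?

invalid (overlong encoding)

Leading byte 0xF0 = 11110000 → 4-byte form.
Continuation bytes all match 10xxxxxx. Payload decodes to 0xF3FE.
But 0xF3FE < 0x10000, the minimum for a 4-byte sequence — this is an overlong encoding.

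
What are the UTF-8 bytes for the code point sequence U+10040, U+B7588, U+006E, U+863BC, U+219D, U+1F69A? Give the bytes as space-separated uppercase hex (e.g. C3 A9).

F0 90 81 80 F2 B7 96 88 6E F2 86 8E BC E2 86 9D F0 9F 9A 9A

U+10040: 4-byte form → F0 90 81 80.
U+B7588: 4-byte form → F2 B7 96 88.
U+006E: 1-byte form → 6E.
U+863BC: 4-byte form → F2 86 8E BC.
U+219D: 3-byte form → E2 86 9D.
U+1F69A: 4-byte form → F0 9F 9A 9A.
Concatenated (20 bytes): F0 90 81 80 F2 B7 96 88 6E F2 86 8E BC E2 86 9D F0 9F 9A 9A.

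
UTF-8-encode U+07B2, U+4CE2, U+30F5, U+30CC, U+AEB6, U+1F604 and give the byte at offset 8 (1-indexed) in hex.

0xB5

1-indexed offset 8 is 0-indexed offset 7.
U+07B2 → 2-byte form DE B2 at offsets 0–1.
U+4CE2 → 3-byte form E4 B3 A2 at offsets 2–4.
U+30F5 → 3-byte form E3 83 B5 at offsets 5–7.
Offset 7 falls in char 3's range; it's byte 3 of E3 83 B5 = 0xB5.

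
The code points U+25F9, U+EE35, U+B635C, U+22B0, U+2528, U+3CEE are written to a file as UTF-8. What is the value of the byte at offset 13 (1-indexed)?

1-indexed offset 13 is 0-indexed offset 12.
U+25F9 → 3-byte form E2 97 B9 at offsets 0–2.
U+EE35 → 3-byte form EE B8 B5 at offsets 3–5.
U+B635C → 4-byte form F2 B6 8D 9C at offsets 6–9.
U+22B0 → 3-byte form E2 8A B0 at offsets 10–12.
Offset 12 falls in char 4's range; it's byte 3 of E2 8A B0 = 0xB0.

0xB0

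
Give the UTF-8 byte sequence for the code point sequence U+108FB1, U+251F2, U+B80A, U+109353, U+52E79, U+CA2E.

F4 88 BE B1 F0 A5 87 B2 EB A0 8A F4 89 8D 93 F1 92 B9 B9 EC A8 AE

U+108FB1: 4-byte form → F4 88 BE B1.
U+251F2: 4-byte form → F0 A5 87 B2.
U+B80A: 3-byte form → EB A0 8A.
U+109353: 4-byte form → F4 89 8D 93.
U+52E79: 4-byte form → F1 92 B9 B9.
U+CA2E: 3-byte form → EC A8 AE.
Concatenated (22 bytes): F4 88 BE B1 F0 A5 87 B2 EB A0 8A F4 89 8D 93 F1 92 B9 B9 EC A8 AE.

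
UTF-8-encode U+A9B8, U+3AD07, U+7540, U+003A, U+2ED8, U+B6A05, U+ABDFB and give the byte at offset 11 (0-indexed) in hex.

0xE2

U+A9B8 → 3-byte form EA A6 B8 at offsets 0–2.
U+3AD07 → 4-byte form F0 BA B4 87 at offsets 3–6.
U+7540 → 3-byte form E7 95 80 at offsets 7–9.
U+003A → 1-byte form 3A at offsets 10–10.
U+2ED8 → 3-byte form E2 BB 98 at offsets 11–13.
Offset 11 falls in char 5's range; it's byte 1 of E2 BB 98 = 0xE2.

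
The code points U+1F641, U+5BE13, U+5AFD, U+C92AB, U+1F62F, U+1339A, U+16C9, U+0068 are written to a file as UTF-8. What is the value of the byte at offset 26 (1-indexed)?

0x89

1-indexed offset 26 is 0-indexed offset 25.
U+1F641 → 4-byte form F0 9F 99 81 at offsets 0–3.
U+5BE13 → 4-byte form F1 9B B8 93 at offsets 4–7.
U+5AFD → 3-byte form E5 AB BD at offsets 8–10.
U+C92AB → 4-byte form F3 89 8A AB at offsets 11–14.
U+1F62F → 4-byte form F0 9F 98 AF at offsets 15–18.
U+1339A → 4-byte form F0 93 8E 9A at offsets 19–22.
U+16C9 → 3-byte form E1 9B 89 at offsets 23–25.
Offset 25 falls in char 7's range; it's byte 3 of E1 9B 89 = 0x89.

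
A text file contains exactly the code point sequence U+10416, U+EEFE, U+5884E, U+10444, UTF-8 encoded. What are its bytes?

U+10416: 4-byte form → F0 90 90 96.
U+EEFE: 3-byte form → EE BB BE.
U+5884E: 4-byte form → F1 98 A1 8E.
U+10444: 4-byte form → F0 90 91 84.
Concatenated (15 bytes): F0 90 90 96 EE BB BE F1 98 A1 8E F0 90 91 84.

F0 90 90 96 EE BB BE F1 98 A1 8E F0 90 91 84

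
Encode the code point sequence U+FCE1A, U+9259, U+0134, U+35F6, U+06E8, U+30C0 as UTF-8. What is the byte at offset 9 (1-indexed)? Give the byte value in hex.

1-indexed offset 9 is 0-indexed offset 8.
U+FCE1A → 4-byte form F3 BC B8 9A at offsets 0–3.
U+9259 → 3-byte form E9 89 99 at offsets 4–6.
U+0134 → 2-byte form C4 B4 at offsets 7–8.
Offset 8 falls in char 3's range; it's byte 2 of C4 B4 = 0xB4.

0xB4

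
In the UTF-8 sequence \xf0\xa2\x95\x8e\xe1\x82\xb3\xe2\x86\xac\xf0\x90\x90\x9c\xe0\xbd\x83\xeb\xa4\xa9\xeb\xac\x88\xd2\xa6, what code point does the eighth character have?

Offset 0: leading byte 0xF0 = 11110000 → 4-byte char #1 = F0 A2 95 8E.
Offset 4: leading byte 0xE1 = 11100001 → 3-byte char #2 = E1 82 B3.
Offset 7: leading byte 0xE2 = 11100010 → 3-byte char #3 = E2 86 AC.
Offset 10: leading byte 0xF0 = 11110000 → 4-byte char #4 = F0 90 90 9C.
Offset 14: leading byte 0xE0 = 11100000 → 3-byte char #5 = E0 BD 83.
Offset 17: leading byte 0xEB = 11101011 → 3-byte char #6 = EB A4 A9.
Offset 20: leading byte 0xEB = 11101011 → 3-byte char #7 = EB AC 88.
Offset 23: leading byte 0xD2 = 11010010 → 2-byte char #8 = D2 A6.
Leading byte 0xD2 = 11010010 matches 110xxxxx → 2-byte sequence.
Byte 1: 0xD2 = 11010010, payload 10010 (5 bits).
Byte 2: 0xA6 = 10100110 (10xxxxxx ✓), payload 100110.
Concatenate: 10010100110 = 0x4A6 (11 bits → U+04A6).

U+04A6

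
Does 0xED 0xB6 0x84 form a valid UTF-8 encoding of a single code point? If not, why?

invalid (encodes a surrogate (U+D800–U+DFFF))

Structurally a 3-byte sequence; payload = 0xDD84.
But 0xDD84 is in U+D800–U+DFFF, the surrogate range. Surrogates are not Unicode scalar values and are forbidden in UTF-8.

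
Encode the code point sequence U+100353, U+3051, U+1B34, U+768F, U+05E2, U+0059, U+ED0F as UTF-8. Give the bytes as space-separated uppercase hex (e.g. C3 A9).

U+100353: 4-byte form → F4 80 8D 93.
U+3051: 3-byte form → E3 81 91.
U+1B34: 3-byte form → E1 AC B4.
U+768F: 3-byte form → E7 9A 8F.
U+05E2: 2-byte form → D7 A2.
U+0059: 1-byte form → 59.
U+ED0F: 3-byte form → EE B4 8F.
Concatenated (19 bytes): F4 80 8D 93 E3 81 91 E1 AC B4 E7 9A 8F D7 A2 59 EE B4 8F.

F4 80 8D 93 E3 81 91 E1 AC B4 E7 9A 8F D7 A2 59 EE B4 8F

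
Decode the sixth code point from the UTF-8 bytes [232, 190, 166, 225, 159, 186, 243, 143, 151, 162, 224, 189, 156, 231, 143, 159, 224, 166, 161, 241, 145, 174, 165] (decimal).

Offset 0: leading byte 0xE8 = 11101000 → 3-byte char #1 = E8 BE A6.
Offset 3: leading byte 0xE1 = 11100001 → 3-byte char #2 = E1 9F BA.
Offset 6: leading byte 0xF3 = 11110011 → 4-byte char #3 = F3 8F 97 A2.
Offset 10: leading byte 0xE0 = 11100000 → 3-byte char #4 = E0 BD 9C.
Offset 13: leading byte 0xE7 = 11100111 → 3-byte char #5 = E7 8F 9F.
Offset 16: leading byte 0xE0 = 11100000 → 3-byte char #6 = E0 A6 A1.
Leading byte 0xE0 = 11100000 matches 1110xxxx → 3-byte sequence.
Byte 1: 0xE0 = 11100000, payload 0000 (4 bits).
Byte 2: 0xA6 = 10100110 (10xxxxxx ✓), payload 100110.
Byte 3: 0xA1 = 10100001 (10xxxxxx ✓), payload 100001.
Concatenate: 0000100110100001 = 0x9A1 (16 bits → U+09A1).

U+09A1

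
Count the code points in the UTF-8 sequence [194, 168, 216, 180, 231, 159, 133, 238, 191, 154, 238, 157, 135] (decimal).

5

Byte at offset 0: 0xC2 = 11000010 → 2-byte char (#1). Advance 2.
Byte at offset 2: 0xD8 = 11011000 → 2-byte char (#2). Advance 2.
Byte at offset 4: 0xE7 = 11100111 → 3-byte char (#3). Advance 3.
Byte at offset 7: 0xEE = 11101110 → 3-byte char (#4). Advance 3.
Byte at offset 10: 0xEE = 11101110 → 3-byte char (#5). Advance 3.
Reached end at offset 13 after 5 code points.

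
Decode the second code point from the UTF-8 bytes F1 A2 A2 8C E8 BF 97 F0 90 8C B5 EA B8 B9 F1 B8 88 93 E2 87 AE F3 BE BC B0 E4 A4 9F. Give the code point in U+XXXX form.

U+8FD7

Offset 0: leading byte 0xF1 = 11110001 → 4-byte char #1 = F1 A2 A2 8C.
Offset 4: leading byte 0xE8 = 11101000 → 3-byte char #2 = E8 BF 97.
Leading byte 0xE8 = 11101000 matches 1110xxxx → 3-byte sequence.
Byte 1: 0xE8 = 11101000, payload 1000 (4 bits).
Byte 2: 0xBF = 10111111 (10xxxxxx ✓), payload 111111.
Byte 3: 0x97 = 10010111 (10xxxxxx ✓), payload 010111.
Concatenate: 1000111111010111 = 0x8FD7 (16 bits → U+8FD7).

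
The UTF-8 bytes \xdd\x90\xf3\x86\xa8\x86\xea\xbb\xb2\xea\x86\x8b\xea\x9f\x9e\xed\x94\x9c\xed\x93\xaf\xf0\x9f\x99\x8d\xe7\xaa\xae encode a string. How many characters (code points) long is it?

Byte at offset 0: 0xDD = 11011101 → 2-byte char (#1). Advance 2.
Byte at offset 2: 0xF3 = 11110011 → 4-byte char (#2). Advance 4.
Byte at offset 6: 0xEA = 11101010 → 3-byte char (#3). Advance 3.
Byte at offset 9: 0xEA = 11101010 → 3-byte char (#4). Advance 3.
Byte at offset 12: 0xEA = 11101010 → 3-byte char (#5). Advance 3.
Byte at offset 15: 0xED = 11101101 → 3-byte char (#6). Advance 3.
Byte at offset 18: 0xED = 11101101 → 3-byte char (#7). Advance 3.
Byte at offset 21: 0xF0 = 11110000 → 4-byte char (#8). Advance 4.
Byte at offset 25: 0xE7 = 11100111 → 3-byte char (#9). Advance 3.
Reached end at offset 28 after 9 code points.

9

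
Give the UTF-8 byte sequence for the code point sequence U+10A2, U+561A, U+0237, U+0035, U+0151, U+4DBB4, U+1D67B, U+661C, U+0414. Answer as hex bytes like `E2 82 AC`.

U+10A2: 3-byte form → E1 82 A2.
U+561A: 3-byte form → E5 98 9A.
U+0237: 2-byte form → C8 B7.
U+0035: 1-byte form → 35.
U+0151: 2-byte form → C5 91.
U+4DBB4: 4-byte form → F1 8D AE B4.
U+1D67B: 4-byte form → F0 9D 99 BB.
U+661C: 3-byte form → E6 98 9C.
U+0414: 2-byte form → D0 94.
Concatenated (24 bytes): E1 82 A2 E5 98 9A C8 B7 35 C5 91 F1 8D AE B4 F0 9D 99 BB E6 98 9C D0 94.

E1 82 A2 E5 98 9A C8 B7 35 C5 91 F1 8D AE B4 F0 9D 99 BB E6 98 9C D0 94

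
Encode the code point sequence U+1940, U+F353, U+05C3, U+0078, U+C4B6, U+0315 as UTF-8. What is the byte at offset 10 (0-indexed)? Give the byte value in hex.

0x92

U+1940 → 3-byte form E1 A5 80 at offsets 0–2.
U+F353 → 3-byte form EF 8D 93 at offsets 3–5.
U+05C3 → 2-byte form D7 83 at offsets 6–7.
U+0078 → 1-byte form 78 at offsets 8–8.
U+C4B6 → 3-byte form EC 92 B6 at offsets 9–11.
Offset 10 falls in char 5's range; it's byte 2 of EC 92 B6 = 0x92.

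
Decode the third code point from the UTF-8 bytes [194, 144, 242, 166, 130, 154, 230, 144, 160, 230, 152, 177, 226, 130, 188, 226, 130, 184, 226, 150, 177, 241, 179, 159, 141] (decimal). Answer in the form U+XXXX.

U+6420

Offset 0: leading byte 0xC2 = 11000010 → 2-byte char #1 = C2 90.
Offset 2: leading byte 0xF2 = 11110010 → 4-byte char #2 = F2 A6 82 9A.
Offset 6: leading byte 0xE6 = 11100110 → 3-byte char #3 = E6 90 A0.
Leading byte 0xE6 = 11100110 matches 1110xxxx → 3-byte sequence.
Byte 1: 0xE6 = 11100110, payload 0110 (4 bits).
Byte 2: 0x90 = 10010000 (10xxxxxx ✓), payload 010000.
Byte 3: 0xA0 = 10100000 (10xxxxxx ✓), payload 100000.
Concatenate: 0110010000100000 = 0x6420 (16 bits → U+6420).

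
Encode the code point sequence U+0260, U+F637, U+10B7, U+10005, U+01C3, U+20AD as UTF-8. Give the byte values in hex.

C9 A0 EF 98 B7 E1 82 B7 F0 90 80 85 C7 83 E2 82 AD

U+0260: 2-byte form → C9 A0.
U+F637: 3-byte form → EF 98 B7.
U+10B7: 3-byte form → E1 82 B7.
U+10005: 4-byte form → F0 90 80 85.
U+01C3: 2-byte form → C7 83.
U+20AD: 3-byte form → E2 82 AD.
Concatenated (17 bytes): C9 A0 EF 98 B7 E1 82 B7 F0 90 80 85 C7 83 E2 82 AD.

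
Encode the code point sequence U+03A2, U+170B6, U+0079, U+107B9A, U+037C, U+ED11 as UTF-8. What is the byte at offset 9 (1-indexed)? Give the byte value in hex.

1-indexed offset 9 is 0-indexed offset 8.
U+03A2 → 2-byte form CE A2 at offsets 0–1.
U+170B6 → 4-byte form F0 97 82 B6 at offsets 2–5.
U+0079 → 1-byte form 79 at offsets 6–6.
U+107B9A → 4-byte form F4 87 AE 9A at offsets 7–10.
Offset 8 falls in char 4's range; it's byte 2 of F4 87 AE 9A = 0x87.

0x87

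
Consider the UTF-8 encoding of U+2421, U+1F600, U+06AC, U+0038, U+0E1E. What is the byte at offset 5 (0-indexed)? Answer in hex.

U+2421 → 3-byte form E2 90 A1 at offsets 0–2.
U+1F600 → 4-byte form F0 9F 98 80 at offsets 3–6.
Offset 5 falls in char 2's range; it's byte 3 of F0 9F 98 80 = 0x98.

0x98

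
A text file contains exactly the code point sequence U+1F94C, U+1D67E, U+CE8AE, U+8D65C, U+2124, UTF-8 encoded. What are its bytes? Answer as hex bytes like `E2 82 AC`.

U+1F94C: 4-byte form → F0 9F A5 8C.
U+1D67E: 4-byte form → F0 9D 99 BE.
U+CE8AE: 4-byte form → F3 8E A2 AE.
U+8D65C: 4-byte form → F2 8D 99 9C.
U+2124: 3-byte form → E2 84 A4.
Concatenated (19 bytes): F0 9F A5 8C F0 9D 99 BE F3 8E A2 AE F2 8D 99 9C E2 84 A4.

F0 9F A5 8C F0 9D 99 BE F3 8E A2 AE F2 8D 99 9C E2 84 A4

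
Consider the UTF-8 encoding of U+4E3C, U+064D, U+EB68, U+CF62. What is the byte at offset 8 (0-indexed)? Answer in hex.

0xEC

U+4E3C → 3-byte form E4 B8 BC at offsets 0–2.
U+064D → 2-byte form D9 8D at offsets 3–4.
U+EB68 → 3-byte form EE AD A8 at offsets 5–7.
U+CF62 → 3-byte form EC BD A2 at offsets 8–10.
Offset 8 falls in char 4's range; it's byte 1 of EC BD A2 = 0xEC.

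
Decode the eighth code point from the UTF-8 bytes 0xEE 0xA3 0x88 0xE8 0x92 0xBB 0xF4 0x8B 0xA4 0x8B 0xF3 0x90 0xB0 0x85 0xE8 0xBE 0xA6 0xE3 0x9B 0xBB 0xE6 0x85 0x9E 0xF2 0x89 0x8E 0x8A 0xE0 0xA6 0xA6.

U+8938A

Offset 0: leading byte 0xEE = 11101110 → 3-byte char #1 = EE A3 88.
Offset 3: leading byte 0xE8 = 11101000 → 3-byte char #2 = E8 92 BB.
Offset 6: leading byte 0xF4 = 11110100 → 4-byte char #3 = F4 8B A4 8B.
Offset 10: leading byte 0xF3 = 11110011 → 4-byte char #4 = F3 90 B0 85.
Offset 14: leading byte 0xE8 = 11101000 → 3-byte char #5 = E8 BE A6.
Offset 17: leading byte 0xE3 = 11100011 → 3-byte char #6 = E3 9B BB.
Offset 20: leading byte 0xE6 = 11100110 → 3-byte char #7 = E6 85 9E.
Offset 23: leading byte 0xF2 = 11110010 → 4-byte char #8 = F2 89 8E 8A.
Leading byte 0xF2 = 11110010 matches 11110xxx → 4-byte sequence.
Byte 1: 0xF2 = 11110010, payload 010 (3 bits).
Byte 2: 0x89 = 10001001 (10xxxxxx ✓), payload 001001.
Byte 3: 0x8E = 10001110 (10xxxxxx ✓), payload 001110.
Byte 4: 0x8A = 10001010 (10xxxxxx ✓), payload 001010.
Concatenate: 010001001001110001010 = 0x8938A (21 bits → U+8938A).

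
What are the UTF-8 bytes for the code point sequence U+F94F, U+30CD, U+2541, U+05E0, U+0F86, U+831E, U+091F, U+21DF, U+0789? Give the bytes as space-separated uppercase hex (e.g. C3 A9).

U+F94F: 3-byte form → EF A5 8F.
U+30CD: 3-byte form → E3 83 8D.
U+2541: 3-byte form → E2 95 81.
U+05E0: 2-byte form → D7 A0.
U+0F86: 3-byte form → E0 BE 86.
U+831E: 3-byte form → E8 8C 9E.
U+091F: 3-byte form → E0 A4 9F.
U+21DF: 3-byte form → E2 87 9F.
U+0789: 2-byte form → DE 89.
Concatenated (25 bytes): EF A5 8F E3 83 8D E2 95 81 D7 A0 E0 BE 86 E8 8C 9E E0 A4 9F E2 87 9F DE 89.

EF A5 8F E3 83 8D E2 95 81 D7 A0 E0 BE 86 E8 8C 9E E0 A4 9F E2 87 9F DE 89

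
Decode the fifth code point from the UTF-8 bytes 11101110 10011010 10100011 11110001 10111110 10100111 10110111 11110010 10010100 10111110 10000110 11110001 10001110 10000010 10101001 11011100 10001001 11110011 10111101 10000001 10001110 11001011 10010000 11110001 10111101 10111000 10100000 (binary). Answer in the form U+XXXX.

U+0709

Offset 0: leading byte 0xEE = 11101110 → 3-byte char #1 = EE 9A A3.
Offset 3: leading byte 0xF1 = 11110001 → 4-byte char #2 = F1 BE A7 B7.
Offset 7: leading byte 0xF2 = 11110010 → 4-byte char #3 = F2 94 BE 86.
Offset 11: leading byte 0xF1 = 11110001 → 4-byte char #4 = F1 8E 82 A9.
Offset 15: leading byte 0xDC = 11011100 → 2-byte char #5 = DC 89.
Leading byte 0xDC = 11011100 matches 110xxxxx → 2-byte sequence.
Byte 1: 0xDC = 11011100, payload 11100 (5 bits).
Byte 2: 0x89 = 10001001 (10xxxxxx ✓), payload 001001.
Concatenate: 11100001001 = 0x709 (11 bits → U+0709).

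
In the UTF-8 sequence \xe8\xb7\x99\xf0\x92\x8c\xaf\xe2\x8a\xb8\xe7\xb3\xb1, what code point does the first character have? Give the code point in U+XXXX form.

U+8DD9

Offset 0: leading byte 0xE8 = 11101000 → 3-byte char #1 = E8 B7 99.
Leading byte 0xE8 = 11101000 matches 1110xxxx → 3-byte sequence.
Byte 1: 0xE8 = 11101000, payload 1000 (4 bits).
Byte 2: 0xB7 = 10110111 (10xxxxxx ✓), payload 110111.
Byte 3: 0x99 = 10011001 (10xxxxxx ✓), payload 011001.
Concatenate: 1000110111011001 = 0x8DD9 (16 bits → U+8DD9).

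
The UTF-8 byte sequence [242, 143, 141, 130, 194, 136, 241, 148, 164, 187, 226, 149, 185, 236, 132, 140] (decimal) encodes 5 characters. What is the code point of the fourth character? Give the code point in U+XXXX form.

U+2579

Offset 0: leading byte 0xF2 = 11110010 → 4-byte char #1 = F2 8F 8D 82.
Offset 4: leading byte 0xC2 = 11000010 → 2-byte char #2 = C2 88.
Offset 6: leading byte 0xF1 = 11110001 → 4-byte char #3 = F1 94 A4 BB.
Offset 10: leading byte 0xE2 = 11100010 → 3-byte char #4 = E2 95 B9.
Leading byte 0xE2 = 11100010 matches 1110xxxx → 3-byte sequence.
Byte 1: 0xE2 = 11100010, payload 0010 (4 bits).
Byte 2: 0x95 = 10010101 (10xxxxxx ✓), payload 010101.
Byte 3: 0xB9 = 10111001 (10xxxxxx ✓), payload 111001.
Concatenate: 0010010101111001 = 0x2579 (16 bits → U+2579).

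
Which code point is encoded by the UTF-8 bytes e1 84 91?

U+1111

Leading byte 0xE1 = 11100001 matches 1110xxxx → 3-byte sequence.
Byte 1: 0xE1 = 11100001, payload 0001 (4 bits).
Byte 2: 0x84 = 10000100 (10xxxxxx ✓), payload 000100.
Byte 3: 0x91 = 10010001 (10xxxxxx ✓), payload 010001.
Concatenate: 0001000100010001 = 0x1111 (16 bits → U+1111).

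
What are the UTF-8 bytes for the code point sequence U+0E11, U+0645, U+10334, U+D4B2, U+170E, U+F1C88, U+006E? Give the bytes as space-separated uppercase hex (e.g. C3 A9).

U+0E11: 3-byte form → E0 B8 91.
U+0645: 2-byte form → D9 85.
U+10334: 4-byte form → F0 90 8C B4.
U+D4B2: 3-byte form → ED 92 B2.
U+170E: 3-byte form → E1 9C 8E.
U+F1C88: 4-byte form → F3 B1 B2 88.
U+006E: 1-byte form → 6E.
Concatenated (20 bytes): E0 B8 91 D9 85 F0 90 8C B4 ED 92 B2 E1 9C 8E F3 B1 B2 88 6E.

E0 B8 91 D9 85 F0 90 8C B4 ED 92 B2 E1 9C 8E F3 B1 B2 88 6E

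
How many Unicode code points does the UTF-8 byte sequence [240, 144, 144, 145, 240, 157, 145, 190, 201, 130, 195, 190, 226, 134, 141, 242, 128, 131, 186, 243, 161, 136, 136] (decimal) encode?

7

Byte at offset 0: 0xF0 = 11110000 → 4-byte char (#1). Advance 4.
Byte at offset 4: 0xF0 = 11110000 → 4-byte char (#2). Advance 4.
Byte at offset 8: 0xC9 = 11001001 → 2-byte char (#3). Advance 2.
Byte at offset 10: 0xC3 = 11000011 → 2-byte char (#4). Advance 2.
Byte at offset 12: 0xE2 = 11100010 → 3-byte char (#5). Advance 3.
Byte at offset 15: 0xF2 = 11110010 → 4-byte char (#6). Advance 4.
Byte at offset 19: 0xF3 = 11110011 → 4-byte char (#7). Advance 4.
Reached end at offset 23 after 7 code points.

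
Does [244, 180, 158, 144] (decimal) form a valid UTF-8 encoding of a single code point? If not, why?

Leading byte 0xF4 = 11110100 → 4-byte form.
Payload = 0x134790, which exceeds U+10FFFF, the maximum Unicode code point. (Leading bytes F5–FF, or F4 followed by ≥ 0x90, are invalid.)

invalid (encodes a value above U+10FFFF)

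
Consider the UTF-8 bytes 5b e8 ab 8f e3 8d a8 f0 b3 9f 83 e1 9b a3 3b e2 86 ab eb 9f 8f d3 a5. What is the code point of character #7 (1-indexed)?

Offset 0: leading byte 0x5B = 01011011 → 1-byte char #1 = 5B.
Offset 1: leading byte 0xE8 = 11101000 → 3-byte char #2 = E8 AB 8F.
Offset 4: leading byte 0xE3 = 11100011 → 3-byte char #3 = E3 8D A8.
Offset 7: leading byte 0xF0 = 11110000 → 4-byte char #4 = F0 B3 9F 83.
Offset 11: leading byte 0xE1 = 11100001 → 3-byte char #5 = E1 9B A3.
Offset 14: leading byte 0x3B = 00111011 → 1-byte char #6 = 3B.
Offset 15: leading byte 0xE2 = 11100010 → 3-byte char #7 = E2 86 AB.
Leading byte 0xE2 = 11100010 matches 1110xxxx → 3-byte sequence.
Byte 1: 0xE2 = 11100010, payload 0010 (4 bits).
Byte 2: 0x86 = 10000110 (10xxxxxx ✓), payload 000110.
Byte 3: 0xAB = 10101011 (10xxxxxx ✓), payload 101011.
Concatenate: 0010000110101011 = 0x21AB (16 bits → U+21AB).

U+21AB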